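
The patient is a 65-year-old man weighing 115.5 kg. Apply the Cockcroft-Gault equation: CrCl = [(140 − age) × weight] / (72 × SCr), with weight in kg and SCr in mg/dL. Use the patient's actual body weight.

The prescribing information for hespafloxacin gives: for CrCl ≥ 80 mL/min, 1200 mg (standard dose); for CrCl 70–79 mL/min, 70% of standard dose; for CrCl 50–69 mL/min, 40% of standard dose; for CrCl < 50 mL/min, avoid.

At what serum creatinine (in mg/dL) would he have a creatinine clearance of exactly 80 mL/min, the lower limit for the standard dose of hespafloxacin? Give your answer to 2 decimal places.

Standard dose requires CrCl ≥ 80 mL/min.
Set (140 − 65) × 115.5 / (72 × SCr) = 80
SCr = (140 − 65) × 115.5 / (72 × 80) = 1.504 mg/dL

1.50 mg/dL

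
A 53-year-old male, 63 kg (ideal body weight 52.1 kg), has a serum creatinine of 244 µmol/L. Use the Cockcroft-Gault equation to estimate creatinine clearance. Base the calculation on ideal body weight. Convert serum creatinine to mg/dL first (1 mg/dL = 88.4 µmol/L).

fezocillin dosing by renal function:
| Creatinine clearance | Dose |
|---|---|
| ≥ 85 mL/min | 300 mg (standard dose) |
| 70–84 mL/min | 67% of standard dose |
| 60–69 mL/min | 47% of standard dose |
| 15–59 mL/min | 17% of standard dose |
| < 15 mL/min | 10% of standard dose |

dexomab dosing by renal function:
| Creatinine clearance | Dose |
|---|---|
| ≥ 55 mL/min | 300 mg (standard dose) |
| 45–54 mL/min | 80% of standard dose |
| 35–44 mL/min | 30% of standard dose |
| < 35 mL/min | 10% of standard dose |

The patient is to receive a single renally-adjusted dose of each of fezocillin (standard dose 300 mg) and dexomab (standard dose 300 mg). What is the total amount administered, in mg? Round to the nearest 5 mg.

SCr = 244 / 88.4 = 2.76 mg/dL
CrCl = (140 − 53) × 52.1 / (72 × 2.76) = 4532.7 / 198.72 ≈ 22.8 mL/min
CrCl ≈ 23 mL/min.
fezocillin: 15–59 mL/min → 17% of 300 mg = 51 mg.
dexomab: < 35 mL/min → 10% of 300 mg = 30 mg.
Total = 51 + 30 = 81 mg.

80 mg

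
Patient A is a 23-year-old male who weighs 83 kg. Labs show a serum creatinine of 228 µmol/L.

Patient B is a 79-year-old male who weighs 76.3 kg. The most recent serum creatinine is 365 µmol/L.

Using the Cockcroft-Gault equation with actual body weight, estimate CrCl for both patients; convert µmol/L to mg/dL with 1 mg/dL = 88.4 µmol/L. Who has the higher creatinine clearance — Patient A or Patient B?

Patient A

Patient A: SCr = 228 / 88.4 = 2.579 mg/dL
Patient A: CrCl = (140 − 23) × 83 / (72 × 2.579) = 9711.0 / 185.69 ≈ 52.3 mL/min
Patient B: SCr = 365 / 88.4 = 4.129 mg/dL
Patient B: CrCl = (140 − 79) × 76.3 / (72 × 4.129) = 4654.3 / 297.29 ≈ 15.7 mL/min
52.3 vs 15.7 mL/min → Patient A is higher.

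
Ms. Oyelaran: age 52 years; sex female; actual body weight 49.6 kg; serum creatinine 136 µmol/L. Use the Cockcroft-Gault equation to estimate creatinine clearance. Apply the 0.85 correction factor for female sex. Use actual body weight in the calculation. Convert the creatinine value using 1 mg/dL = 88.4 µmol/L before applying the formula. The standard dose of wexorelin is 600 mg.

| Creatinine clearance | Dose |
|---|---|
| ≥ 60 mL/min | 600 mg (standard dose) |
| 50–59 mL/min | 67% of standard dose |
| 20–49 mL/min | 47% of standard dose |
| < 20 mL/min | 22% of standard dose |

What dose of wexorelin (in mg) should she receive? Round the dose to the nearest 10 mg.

SCr = 136 / 88.4 = 1.538 mg/dL
CrCl = (140 − 52) × 49.6 / (72 × 1.538) × 0.85 = 4364.8 / 110.74 × 0.85 ≈ 33.5 mL/min
CrCl ≈ 33 mL/min → bracket 20–49 mL/min.
47% of 600 mg = 282 mg → 280 mg

280 mg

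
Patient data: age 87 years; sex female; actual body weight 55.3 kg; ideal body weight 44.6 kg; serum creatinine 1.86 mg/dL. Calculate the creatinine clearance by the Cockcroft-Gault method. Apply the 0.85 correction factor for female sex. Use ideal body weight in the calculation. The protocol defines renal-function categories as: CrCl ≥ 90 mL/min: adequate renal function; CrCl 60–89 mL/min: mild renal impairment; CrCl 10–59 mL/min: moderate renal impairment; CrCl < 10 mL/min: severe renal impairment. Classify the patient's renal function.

CrCl = (140 − 87) × 44.6 / (72 × 1.86) × 0.85 = 2363.8 / 133.92 × 0.85 ≈ 15.0 mL/min
15 mL/min falls in the 'moderate renal impairment' range.

moderate renal impairment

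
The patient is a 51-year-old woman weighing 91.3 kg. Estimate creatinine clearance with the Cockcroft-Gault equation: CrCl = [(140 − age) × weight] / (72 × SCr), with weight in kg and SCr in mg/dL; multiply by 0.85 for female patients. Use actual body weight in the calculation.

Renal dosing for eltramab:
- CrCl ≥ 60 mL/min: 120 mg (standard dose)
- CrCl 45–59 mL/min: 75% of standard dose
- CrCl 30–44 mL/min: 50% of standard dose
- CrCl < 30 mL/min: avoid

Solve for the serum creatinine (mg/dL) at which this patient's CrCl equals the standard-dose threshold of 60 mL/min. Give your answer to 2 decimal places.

Standard dose requires CrCl ≥ 60 mL/min.
Set (140 − 51) × 91.3 × 0.85 / (72 × SCr) = 60
SCr = (140 − 51) × 91.3 × 0.85 / (72 × 60) = 1.599 mg/dL

1.60 mg/dL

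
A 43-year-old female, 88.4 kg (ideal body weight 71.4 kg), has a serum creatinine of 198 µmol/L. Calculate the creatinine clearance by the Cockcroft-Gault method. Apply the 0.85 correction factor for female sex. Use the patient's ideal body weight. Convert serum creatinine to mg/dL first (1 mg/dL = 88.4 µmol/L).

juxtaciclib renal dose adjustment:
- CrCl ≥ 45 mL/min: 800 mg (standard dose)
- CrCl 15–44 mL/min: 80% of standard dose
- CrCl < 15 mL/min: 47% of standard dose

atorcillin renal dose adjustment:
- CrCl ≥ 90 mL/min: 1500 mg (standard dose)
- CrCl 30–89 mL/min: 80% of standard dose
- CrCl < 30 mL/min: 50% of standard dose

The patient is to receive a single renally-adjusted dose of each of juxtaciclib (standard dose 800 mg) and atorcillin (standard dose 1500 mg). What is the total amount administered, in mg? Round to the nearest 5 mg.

1840 mg

SCr = 198 / 88.4 = 2.24 mg/dL
CrCl = (140 − 43) × 71.4 / (72 × 2.24) × 0.85 = 6925.8 / 161.28 × 0.85 ≈ 36.5 mL/min
CrCl ≈ 37 mL/min.
juxtaciclib: 15–44 mL/min → 80% of 800 mg = 640 mg.
atorcillin: 30–89 mL/min → 80% of 1500 mg = 1200 mg.
Total = 640 + 1200 = 1840 mg.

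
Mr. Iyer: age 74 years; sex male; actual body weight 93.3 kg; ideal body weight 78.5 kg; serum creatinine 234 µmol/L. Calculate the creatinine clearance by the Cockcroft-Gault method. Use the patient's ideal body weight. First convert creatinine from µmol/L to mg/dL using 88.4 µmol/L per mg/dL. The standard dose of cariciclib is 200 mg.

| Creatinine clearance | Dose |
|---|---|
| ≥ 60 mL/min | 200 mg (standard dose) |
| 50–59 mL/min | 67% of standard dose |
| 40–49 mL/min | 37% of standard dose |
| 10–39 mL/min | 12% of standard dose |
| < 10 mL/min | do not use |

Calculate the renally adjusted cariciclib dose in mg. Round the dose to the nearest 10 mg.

SCr = 234 / 88.4 = 2.647 mg/dL
CrCl = (140 − 74) × 78.5 / (72 × 2.647) = 5181.0 / 190.58 ≈ 27.2 mL/min
CrCl ≈ 27 mL/min → bracket 10–39 mL/min.
12% of 200 mg = 24 mg → 20 mg

20 mg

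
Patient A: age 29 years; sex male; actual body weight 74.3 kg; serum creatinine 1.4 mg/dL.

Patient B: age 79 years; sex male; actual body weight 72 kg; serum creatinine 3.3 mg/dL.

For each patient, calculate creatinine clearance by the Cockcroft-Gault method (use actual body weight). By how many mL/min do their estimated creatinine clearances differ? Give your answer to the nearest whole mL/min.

63 mL/min

Patient A: CrCl = (140 − 29) × 74.3 / (72 × 1.4) = 8247.3 / 100.80 ≈ 81.8 mL/min
Patient B: CrCl = (140 − 79) × 72 / (72 × 3.3) = 4392.0 / 237.60 ≈ 18.5 mL/min
|81.8 − 18.5| = 63.3 mL/min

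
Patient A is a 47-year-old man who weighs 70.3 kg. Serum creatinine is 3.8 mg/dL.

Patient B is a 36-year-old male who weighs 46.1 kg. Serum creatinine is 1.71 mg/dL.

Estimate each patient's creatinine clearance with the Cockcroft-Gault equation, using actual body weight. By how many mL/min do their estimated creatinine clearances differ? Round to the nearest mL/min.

Patient A: CrCl = (140 − 47) × 70.3 / (72 × 3.8) = 6537.9 / 273.60 ≈ 23.9 mL/min
Patient B: CrCl = (140 − 36) × 46.1 / (72 × 1.71) = 4794.4 / 123.12 ≈ 38.9 mL/min
|23.9 − 38.9| = 15.0 mL/min

15 mL/min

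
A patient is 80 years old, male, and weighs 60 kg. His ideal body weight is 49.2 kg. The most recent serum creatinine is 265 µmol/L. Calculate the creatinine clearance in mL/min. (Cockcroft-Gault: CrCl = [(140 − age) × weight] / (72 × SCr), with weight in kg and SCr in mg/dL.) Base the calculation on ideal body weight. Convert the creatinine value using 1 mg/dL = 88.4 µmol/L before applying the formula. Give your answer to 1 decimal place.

SCr = 265 / 88.4 = 2.998 mg/dL
CrCl = (140 − 80) × 49.2 / (72 × 2.998) = 2952.0 / 215.86 ≈ 13.7 mL/min

13.7 mL/min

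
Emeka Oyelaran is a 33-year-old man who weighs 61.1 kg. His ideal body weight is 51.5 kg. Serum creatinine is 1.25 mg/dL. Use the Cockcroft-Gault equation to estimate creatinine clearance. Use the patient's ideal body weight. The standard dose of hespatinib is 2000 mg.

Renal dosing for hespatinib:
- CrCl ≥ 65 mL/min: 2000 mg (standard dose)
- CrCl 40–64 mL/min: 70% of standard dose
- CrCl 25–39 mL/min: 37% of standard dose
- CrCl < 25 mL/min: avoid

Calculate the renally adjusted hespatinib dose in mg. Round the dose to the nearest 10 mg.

1400 mg

CrCl = (140 − 33) × 51.5 / (72 × 1.25) = 5510.5 / 90.00 ≈ 61.2 mL/min
CrCl ≈ 61 mL/min → bracket 40–64 mL/min.
70% of 2000 mg = 1400 mg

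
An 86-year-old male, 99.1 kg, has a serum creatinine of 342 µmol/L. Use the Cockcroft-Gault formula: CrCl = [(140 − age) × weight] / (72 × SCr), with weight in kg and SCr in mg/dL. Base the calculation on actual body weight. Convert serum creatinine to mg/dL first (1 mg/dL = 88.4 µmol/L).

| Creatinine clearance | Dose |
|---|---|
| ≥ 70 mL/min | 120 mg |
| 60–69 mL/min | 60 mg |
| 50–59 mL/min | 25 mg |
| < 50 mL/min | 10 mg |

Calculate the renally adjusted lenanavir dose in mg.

10 mg

SCr = 342 / 88.4 = 3.869 mg/dL
CrCl = (140 − 86) × 99.1 / (72 × 3.869) = 5351.4 / 278.57 ≈ 19.2 mL/min
CrCl ≈ 19 mL/min → bracket < 50 mL/min.
Dose for this bracket: 10 mg.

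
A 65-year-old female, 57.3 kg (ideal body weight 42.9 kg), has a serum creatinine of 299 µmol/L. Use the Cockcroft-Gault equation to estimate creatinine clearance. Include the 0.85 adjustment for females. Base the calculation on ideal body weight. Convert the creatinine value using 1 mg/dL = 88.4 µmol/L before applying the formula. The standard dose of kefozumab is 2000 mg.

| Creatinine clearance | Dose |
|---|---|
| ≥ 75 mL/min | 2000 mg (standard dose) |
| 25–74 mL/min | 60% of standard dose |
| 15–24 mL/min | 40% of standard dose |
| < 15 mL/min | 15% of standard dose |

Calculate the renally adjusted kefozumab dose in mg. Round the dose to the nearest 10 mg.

SCr = 299 / 88.4 = 3.382 mg/dL
CrCl = (140 − 65) × 42.9 / (72 × 3.382) × 0.85 = 3217.5 / 243.50 × 0.85 ≈ 11.2 mL/min
CrCl ≈ 11 mL/min → bracket < 15 mL/min.
15% of 2000 mg = 300 mg

300 mg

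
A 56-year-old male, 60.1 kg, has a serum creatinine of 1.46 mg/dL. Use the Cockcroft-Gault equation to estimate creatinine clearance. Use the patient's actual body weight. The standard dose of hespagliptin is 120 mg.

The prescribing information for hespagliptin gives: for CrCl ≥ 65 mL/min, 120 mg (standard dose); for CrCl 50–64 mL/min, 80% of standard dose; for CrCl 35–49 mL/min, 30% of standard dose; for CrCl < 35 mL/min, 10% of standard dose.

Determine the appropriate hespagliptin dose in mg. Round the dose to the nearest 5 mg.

CrCl = (140 − 56) × 60.1 / (72 × 1.46) = 5048.4 / 105.12 ≈ 48.0 mL/min
CrCl ≈ 48 mL/min → bracket 35–49 mL/min.
30% of 120 mg = 36 mg → 35 mg

35 mg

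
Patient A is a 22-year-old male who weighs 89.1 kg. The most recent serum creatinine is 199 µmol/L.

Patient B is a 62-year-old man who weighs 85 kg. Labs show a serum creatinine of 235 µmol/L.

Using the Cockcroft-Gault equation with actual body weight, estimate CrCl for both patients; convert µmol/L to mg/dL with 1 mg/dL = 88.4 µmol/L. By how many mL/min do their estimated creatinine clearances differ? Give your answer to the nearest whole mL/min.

30 mL/min

Patient A: SCr = 199 / 88.4 = 2.251 mg/dL
Patient A: CrCl = (140 − 22) × 89.1 / (72 × 2.251) = 10513.8 / 162.07 ≈ 64.9 mL/min
Patient B: SCr = 235 / 88.4 = 2.658 mg/dL
Patient B: CrCl = (140 − 62) × 85 / (72 × 2.658) = 6630.0 / 191.38 ≈ 34.6 mL/min
|64.9 − 34.6| = 30.3 mL/min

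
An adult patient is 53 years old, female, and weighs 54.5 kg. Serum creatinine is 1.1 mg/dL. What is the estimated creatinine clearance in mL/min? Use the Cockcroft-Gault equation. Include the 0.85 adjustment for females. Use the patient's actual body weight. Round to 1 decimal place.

CrCl = (140 − 53) × 54.5 / (72 × 1.1) × 0.85 = 4741.5 / 79.20 × 0.85 ≈ 50.9 mL/min

50.9 mL/min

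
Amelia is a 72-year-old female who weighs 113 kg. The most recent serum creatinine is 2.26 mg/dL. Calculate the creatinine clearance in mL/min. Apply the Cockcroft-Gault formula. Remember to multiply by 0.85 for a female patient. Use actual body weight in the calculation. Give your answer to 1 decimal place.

CrCl = (140 − 72) × 113 / (72 × 2.26) × 0.85 = 7684.0 / 162.72 × 0.85 ≈ 40.1 mL/min

40.1 mL/min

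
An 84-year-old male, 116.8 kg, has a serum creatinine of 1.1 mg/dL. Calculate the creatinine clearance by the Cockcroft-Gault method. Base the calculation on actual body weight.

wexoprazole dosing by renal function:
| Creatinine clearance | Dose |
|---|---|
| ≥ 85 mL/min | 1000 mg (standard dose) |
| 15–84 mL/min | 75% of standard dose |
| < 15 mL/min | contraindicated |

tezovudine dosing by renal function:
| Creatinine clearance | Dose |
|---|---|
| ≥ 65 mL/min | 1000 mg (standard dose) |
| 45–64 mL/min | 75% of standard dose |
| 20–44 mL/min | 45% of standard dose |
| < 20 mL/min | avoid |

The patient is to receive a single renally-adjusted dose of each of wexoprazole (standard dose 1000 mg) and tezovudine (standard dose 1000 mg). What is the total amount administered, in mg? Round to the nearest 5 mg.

CrCl = (140 − 84) × 116.8 / (72 × 1.1) = 6540.8 / 79.20 ≈ 82.6 mL/min
CrCl ≈ 83 mL/min.
wexoprazole: 15–84 mL/min → 75% of 1000 mg = 750 mg.
tezovudine: ≥ 65 mL/min → 100% of 1000 mg = 1000 mg.
Total = 750 + 1000 = 1750 mg.

1750 mg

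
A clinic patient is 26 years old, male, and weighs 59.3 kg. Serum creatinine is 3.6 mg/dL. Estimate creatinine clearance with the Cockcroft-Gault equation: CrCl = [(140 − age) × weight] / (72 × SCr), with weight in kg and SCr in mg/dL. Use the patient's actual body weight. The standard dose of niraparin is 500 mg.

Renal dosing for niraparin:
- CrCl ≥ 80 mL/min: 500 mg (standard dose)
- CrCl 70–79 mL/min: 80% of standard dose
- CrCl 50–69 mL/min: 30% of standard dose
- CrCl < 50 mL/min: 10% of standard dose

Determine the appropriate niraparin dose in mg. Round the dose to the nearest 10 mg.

CrCl = (140 − 26) × 59.3 / (72 × 3.6) = 6760.2 / 259.20 ≈ 26.1 mL/min
CrCl ≈ 26 mL/min → bracket < 50 mL/min.
10% of 500 mg = 50 mg

50 mg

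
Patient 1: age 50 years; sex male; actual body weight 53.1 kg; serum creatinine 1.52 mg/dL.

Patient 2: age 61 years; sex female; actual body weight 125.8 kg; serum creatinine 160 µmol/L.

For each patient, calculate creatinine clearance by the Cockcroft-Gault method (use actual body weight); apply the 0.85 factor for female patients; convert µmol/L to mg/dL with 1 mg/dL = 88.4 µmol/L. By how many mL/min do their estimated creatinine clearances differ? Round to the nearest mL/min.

Patient 1: CrCl = (140 − 50) × 53.1 / (72 × 1.52) = 4779.0 / 109.44 ≈ 43.7 mL/min
Patient 2: SCr = 160 / 88.4 = 1.81 mg/dL
Patient 2: CrCl = (140 − 61) × 125.8 / (72 × 1.81) × 0.85 = 9938.2 / 130.32 × 0.85 ≈ 64.8 mL/min
|43.7 − 64.8| = 21.1 mL/min

21 mL/min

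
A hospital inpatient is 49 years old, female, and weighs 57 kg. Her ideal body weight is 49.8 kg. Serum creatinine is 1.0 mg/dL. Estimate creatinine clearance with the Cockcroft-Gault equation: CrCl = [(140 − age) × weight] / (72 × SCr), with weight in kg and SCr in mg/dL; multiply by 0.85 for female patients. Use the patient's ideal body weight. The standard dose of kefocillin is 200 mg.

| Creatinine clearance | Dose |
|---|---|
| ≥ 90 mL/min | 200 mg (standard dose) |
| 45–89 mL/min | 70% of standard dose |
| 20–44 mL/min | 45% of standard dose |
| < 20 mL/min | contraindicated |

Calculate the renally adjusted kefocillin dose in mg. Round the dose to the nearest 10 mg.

140 mg

CrCl = (140 − 49) × 49.8 / (72 × 1) × 0.85 = 4531.8 / 72.00 × 0.85 ≈ 53.5 mL/min
CrCl ≈ 54 mL/min → bracket 45–89 mL/min.
70% of 200 mg = 140 mg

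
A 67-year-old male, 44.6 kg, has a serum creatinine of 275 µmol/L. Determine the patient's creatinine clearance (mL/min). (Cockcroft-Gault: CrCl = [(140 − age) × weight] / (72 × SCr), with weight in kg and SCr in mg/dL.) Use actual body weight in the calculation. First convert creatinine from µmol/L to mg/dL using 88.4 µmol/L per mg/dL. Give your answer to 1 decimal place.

14.5 mL/min

SCr = 275 / 88.4 = 3.111 mg/dL
CrCl = (140 − 67) × 44.6 / (72 × 3.111) = 3255.8 / 223.99 ≈ 14.5 mL/min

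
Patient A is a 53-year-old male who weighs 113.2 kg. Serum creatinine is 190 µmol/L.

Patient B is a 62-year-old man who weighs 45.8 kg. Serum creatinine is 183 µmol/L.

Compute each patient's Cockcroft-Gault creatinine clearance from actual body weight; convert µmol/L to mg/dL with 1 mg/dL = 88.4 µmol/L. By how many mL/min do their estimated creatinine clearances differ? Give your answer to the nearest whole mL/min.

Patient A: SCr = 190 / 88.4 = 2.149 mg/dL
Patient A: CrCl = (140 − 53) × 113.2 / (72 × 2.149) = 9848.4 / 154.73 ≈ 63.6 mL/min
Patient B: SCr = 183 / 88.4 = 2.07 mg/dL
Patient B: CrCl = (140 − 62) × 45.8 / (72 × 2.07) = 3572.4 / 149.04 ≈ 24.0 mL/min
|63.6 − 24.0| = 39.6 mL/min

40 mL/min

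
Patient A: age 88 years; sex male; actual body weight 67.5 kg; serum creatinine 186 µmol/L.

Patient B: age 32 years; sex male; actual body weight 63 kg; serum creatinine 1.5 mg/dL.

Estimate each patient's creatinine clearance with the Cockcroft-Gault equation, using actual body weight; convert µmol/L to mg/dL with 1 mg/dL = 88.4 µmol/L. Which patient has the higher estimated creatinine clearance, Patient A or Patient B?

Patient A: SCr = 186 / 88.4 = 2.104 mg/dL
Patient A: CrCl = (140 − 88) × 67.5 / (72 × 2.104) = 3510.0 / 151.49 ≈ 23.2 mL/min
Patient B: CrCl = (140 − 32) × 63 / (72 × 1.5) = 6804.0 / 108.00 ≈ 63.0 mL/min
23.2 vs 63.0 mL/min → Patient B is higher.

Patient B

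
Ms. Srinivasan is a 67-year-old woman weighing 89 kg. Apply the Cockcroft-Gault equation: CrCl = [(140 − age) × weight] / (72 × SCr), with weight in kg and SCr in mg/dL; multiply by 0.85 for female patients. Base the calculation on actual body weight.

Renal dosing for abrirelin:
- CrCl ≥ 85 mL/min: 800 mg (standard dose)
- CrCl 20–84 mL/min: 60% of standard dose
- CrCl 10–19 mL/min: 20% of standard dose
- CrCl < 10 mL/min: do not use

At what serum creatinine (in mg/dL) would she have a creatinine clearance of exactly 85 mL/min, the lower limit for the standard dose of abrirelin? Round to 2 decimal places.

Standard dose requires CrCl ≥ 85 mL/min.
Set (140 − 67) × 89 × 0.85 / (72 × SCr) = 85
SCr = (140 − 67) × 89 × 0.85 / (72 × 85) = 0.902 mg/dL

0.90 mg/dL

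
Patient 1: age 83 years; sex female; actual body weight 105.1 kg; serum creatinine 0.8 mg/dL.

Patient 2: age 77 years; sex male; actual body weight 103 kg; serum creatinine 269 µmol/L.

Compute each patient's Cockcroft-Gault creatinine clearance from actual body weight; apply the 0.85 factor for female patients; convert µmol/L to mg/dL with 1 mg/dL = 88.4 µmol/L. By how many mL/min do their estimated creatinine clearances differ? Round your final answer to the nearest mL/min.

59 mL/min

Patient 1: CrCl = (140 − 83) × 105.1 / (72 × 0.8) × 0.85 = 5990.7 / 57.60 × 0.85 ≈ 88.4 mL/min
Patient 2: SCr = 269 / 88.4 = 3.043 mg/dL
Patient 2: CrCl = (140 − 77) × 103 / (72 × 3.043) = 6489.0 / 219.10 ≈ 29.6 mL/min
|88.4 − 29.6| = 58.8 mL/min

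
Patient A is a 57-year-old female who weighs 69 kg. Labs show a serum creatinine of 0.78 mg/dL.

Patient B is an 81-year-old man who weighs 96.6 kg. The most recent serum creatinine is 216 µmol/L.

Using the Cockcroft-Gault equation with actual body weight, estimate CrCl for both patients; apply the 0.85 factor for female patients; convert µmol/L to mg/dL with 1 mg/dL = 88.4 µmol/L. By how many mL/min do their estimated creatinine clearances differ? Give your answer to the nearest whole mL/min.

54 mL/min

Patient A: CrCl = (140 − 57) × 69 / (72 × 0.78) × 0.85 = 5727.0 / 56.16 × 0.85 ≈ 86.7 mL/min
Patient B: SCr = 216 / 88.4 = 2.443 mg/dL
Patient B: CrCl = (140 − 81) × 96.6 / (72 × 2.443) = 5699.4 / 175.90 ≈ 32.4 mL/min
|86.7 − 32.4| = 54.3 mL/min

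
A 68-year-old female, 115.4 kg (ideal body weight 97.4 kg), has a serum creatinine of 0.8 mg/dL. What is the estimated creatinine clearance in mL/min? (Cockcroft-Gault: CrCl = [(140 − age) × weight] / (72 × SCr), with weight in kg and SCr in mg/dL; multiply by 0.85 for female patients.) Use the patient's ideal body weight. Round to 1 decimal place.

CrCl = (140 − 68) × 97.4 / (72 × 0.8) × 0.85 = 7012.8 / 57.60 × 0.85 ≈ 103.5 mL/min

103.5 mL/min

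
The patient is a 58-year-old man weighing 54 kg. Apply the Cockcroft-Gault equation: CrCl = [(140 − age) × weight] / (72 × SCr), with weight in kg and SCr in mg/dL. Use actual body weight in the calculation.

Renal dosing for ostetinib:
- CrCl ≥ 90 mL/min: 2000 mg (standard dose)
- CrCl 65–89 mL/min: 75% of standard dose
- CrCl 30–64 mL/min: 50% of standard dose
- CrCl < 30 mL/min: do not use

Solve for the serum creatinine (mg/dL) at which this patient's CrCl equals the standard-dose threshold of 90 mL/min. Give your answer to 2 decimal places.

Standard dose requires CrCl ≥ 90 mL/min.
Set (140 − 58) × 54 / (72 × SCr) = 90
SCr = (140 − 58) × 54 / (72 × 90) = 0.683 mg/dL

0.68 mg/dL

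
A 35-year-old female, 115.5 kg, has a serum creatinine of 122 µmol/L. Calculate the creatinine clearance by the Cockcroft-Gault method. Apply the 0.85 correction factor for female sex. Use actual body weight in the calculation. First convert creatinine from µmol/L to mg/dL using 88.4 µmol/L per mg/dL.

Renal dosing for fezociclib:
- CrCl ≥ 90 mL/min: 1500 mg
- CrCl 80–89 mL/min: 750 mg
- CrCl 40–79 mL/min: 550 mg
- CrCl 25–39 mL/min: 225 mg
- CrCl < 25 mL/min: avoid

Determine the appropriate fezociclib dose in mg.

1500 mg

SCr = 122 / 88.4 = 1.38 mg/dL
CrCl = (140 − 35) × 115.5 / (72 × 1.38) × 0.85 = 12127.5 / 99.36 × 0.85 ≈ 103.7 mL/min
CrCl ≈ 104 mL/min → bracket ≥ 90 mL/min.
Dose for this bracket: 1500 mg.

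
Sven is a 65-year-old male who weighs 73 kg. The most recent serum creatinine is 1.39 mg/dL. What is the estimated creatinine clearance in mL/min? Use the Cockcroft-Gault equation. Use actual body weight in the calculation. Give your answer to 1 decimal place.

CrCl = (140 − 65) × 73 / (72 × 1.39) = 5475.0 / 100.08 ≈ 54.7 mL/min

54.7 mL/min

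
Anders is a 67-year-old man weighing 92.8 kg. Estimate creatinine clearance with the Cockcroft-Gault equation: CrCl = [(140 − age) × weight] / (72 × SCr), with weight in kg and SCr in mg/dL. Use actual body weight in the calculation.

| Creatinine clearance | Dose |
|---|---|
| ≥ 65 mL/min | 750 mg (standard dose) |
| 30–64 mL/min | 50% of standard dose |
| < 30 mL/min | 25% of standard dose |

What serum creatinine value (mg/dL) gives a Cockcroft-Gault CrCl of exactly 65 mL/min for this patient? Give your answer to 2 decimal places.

Standard dose requires CrCl ≥ 65 mL/min.
Set (140 − 67) × 92.8 / (72 × SCr) = 65
SCr = (140 − 67) × 92.8 / (72 × 65) = 1.448 mg/dL

1.45 mg/dL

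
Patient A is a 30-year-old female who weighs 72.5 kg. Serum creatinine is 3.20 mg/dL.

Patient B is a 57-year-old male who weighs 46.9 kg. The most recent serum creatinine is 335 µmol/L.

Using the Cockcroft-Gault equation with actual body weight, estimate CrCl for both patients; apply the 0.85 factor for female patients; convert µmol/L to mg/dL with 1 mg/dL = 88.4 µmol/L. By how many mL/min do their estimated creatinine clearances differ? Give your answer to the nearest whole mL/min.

15 mL/min

Patient A: CrCl = (140 − 30) × 72.5 / (72 × 3.2) × 0.85 = 7975.0 / 230.40 × 0.85 ≈ 29.4 mL/min
Patient B: SCr = 335 / 88.4 = 3.79 mg/dL
Patient B: CrCl = (140 − 57) × 46.9 / (72 × 3.79) = 3892.7 / 272.88 ≈ 14.3 mL/min
|29.4 − 14.3| = 15.1 mL/min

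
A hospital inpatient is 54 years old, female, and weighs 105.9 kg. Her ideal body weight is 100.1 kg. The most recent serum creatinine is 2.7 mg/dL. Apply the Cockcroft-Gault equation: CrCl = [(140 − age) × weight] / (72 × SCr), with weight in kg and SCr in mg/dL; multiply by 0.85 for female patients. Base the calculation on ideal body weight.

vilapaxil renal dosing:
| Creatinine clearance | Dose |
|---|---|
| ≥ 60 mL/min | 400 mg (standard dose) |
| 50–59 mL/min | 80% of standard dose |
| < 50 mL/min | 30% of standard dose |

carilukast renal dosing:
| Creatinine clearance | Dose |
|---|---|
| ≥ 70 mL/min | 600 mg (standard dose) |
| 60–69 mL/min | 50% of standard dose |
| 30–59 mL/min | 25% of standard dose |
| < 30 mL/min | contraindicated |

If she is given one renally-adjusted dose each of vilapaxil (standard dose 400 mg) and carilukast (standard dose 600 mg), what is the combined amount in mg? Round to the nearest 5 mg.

270 mg

CrCl = (140 − 54) × 100.1 / (72 × 2.7) × 0.85 = 8608.6 / 194.40 × 0.85 ≈ 37.6 mL/min
CrCl ≈ 38 mL/min.
vilapaxil: < 50 mL/min → 30% of 400 mg = 120 mg.
carilukast: 30–59 mL/min → 25% of 600 mg = 150 mg.
Total = 120 + 150 = 270 mg.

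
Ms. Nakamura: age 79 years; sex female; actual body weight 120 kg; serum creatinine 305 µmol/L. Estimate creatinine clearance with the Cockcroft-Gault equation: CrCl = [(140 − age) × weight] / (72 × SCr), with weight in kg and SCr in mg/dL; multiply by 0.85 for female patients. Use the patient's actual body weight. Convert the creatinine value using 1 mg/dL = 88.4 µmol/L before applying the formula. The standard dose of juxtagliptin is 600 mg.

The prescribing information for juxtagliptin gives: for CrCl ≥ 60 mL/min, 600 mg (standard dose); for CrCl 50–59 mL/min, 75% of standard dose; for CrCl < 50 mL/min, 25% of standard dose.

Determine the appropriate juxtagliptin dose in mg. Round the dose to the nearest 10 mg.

SCr = 305 / 88.4 = 3.45 mg/dL
CrCl = (140 − 79) × 120 / (72 × 3.45) × 0.85 = 7320.0 / 248.40 × 0.85 ≈ 25.0 mL/min
CrCl ≈ 25 mL/min → bracket < 50 mL/min.
25% of 600 mg = 150 mg

150 mg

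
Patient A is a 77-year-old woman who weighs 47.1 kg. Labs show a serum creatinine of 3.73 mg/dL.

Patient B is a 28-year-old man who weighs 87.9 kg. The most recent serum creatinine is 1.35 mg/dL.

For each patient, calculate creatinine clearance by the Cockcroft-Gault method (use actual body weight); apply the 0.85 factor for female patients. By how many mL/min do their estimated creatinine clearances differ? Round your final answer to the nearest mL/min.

Patient A: CrCl = (140 − 77) × 47.1 / (72 × 3.73) × 0.85 = 2967.3 / 268.56 × 0.85 ≈ 9.4 mL/min
Patient B: CrCl = (140 − 28) × 87.9 / (72 × 1.35) = 9844.8 / 97.20 ≈ 101.3 mL/min
|9.4 − 101.3| = 91.9 mL/min

92 mL/min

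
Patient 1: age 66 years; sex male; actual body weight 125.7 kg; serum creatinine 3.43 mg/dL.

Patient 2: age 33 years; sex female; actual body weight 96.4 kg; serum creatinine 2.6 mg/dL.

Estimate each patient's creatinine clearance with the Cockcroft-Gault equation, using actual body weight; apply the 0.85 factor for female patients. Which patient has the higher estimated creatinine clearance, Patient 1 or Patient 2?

Patient 1: CrCl = (140 − 66) × 125.7 / (72 × 3.43) = 9301.8 / 246.96 ≈ 37.7 mL/min
Patient 2: CrCl = (140 − 33) × 96.4 / (72 × 2.6) × 0.85 = 10314.8 / 187.20 × 0.85 ≈ 46.8 mL/min
37.7 vs 46.8 mL/min → Patient 2 is higher.

Patient 2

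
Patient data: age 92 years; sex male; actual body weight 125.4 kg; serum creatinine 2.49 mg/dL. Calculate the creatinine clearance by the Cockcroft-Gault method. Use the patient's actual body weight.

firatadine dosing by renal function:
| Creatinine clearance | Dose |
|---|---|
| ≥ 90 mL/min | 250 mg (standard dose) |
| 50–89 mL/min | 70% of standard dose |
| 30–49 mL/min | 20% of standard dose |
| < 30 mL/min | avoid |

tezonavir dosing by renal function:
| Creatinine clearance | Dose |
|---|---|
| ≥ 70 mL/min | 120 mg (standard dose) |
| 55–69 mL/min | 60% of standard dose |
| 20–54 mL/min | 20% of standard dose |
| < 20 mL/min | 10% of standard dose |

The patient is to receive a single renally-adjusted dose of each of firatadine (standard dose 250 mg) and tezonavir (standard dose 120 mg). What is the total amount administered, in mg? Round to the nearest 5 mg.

CrCl = (140 − 92) × 125.4 / (72 × 2.49) = 6019.2 / 179.28 ≈ 33.6 mL/min
CrCl ≈ 34 mL/min.
firatadine: 30–49 mL/min → 20% of 250 mg = 50 mg.
tezonavir: 20–54 mL/min → 20% of 120 mg = 24 mg.
Total = 50 + 24 = 74 mg.

75 mg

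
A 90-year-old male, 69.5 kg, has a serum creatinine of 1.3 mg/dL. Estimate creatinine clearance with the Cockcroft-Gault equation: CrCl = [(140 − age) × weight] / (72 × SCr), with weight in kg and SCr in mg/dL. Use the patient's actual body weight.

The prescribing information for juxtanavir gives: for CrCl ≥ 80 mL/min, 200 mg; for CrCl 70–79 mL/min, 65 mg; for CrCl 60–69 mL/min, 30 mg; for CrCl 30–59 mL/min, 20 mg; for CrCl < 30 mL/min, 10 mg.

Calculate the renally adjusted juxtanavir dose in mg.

CrCl = (140 − 90) × 69.5 / (72 × 1.3) = 3475.0 / 93.60 ≈ 37.1 mL/min
CrCl ≈ 37 mL/min → bracket 30–59 mL/min.
Dose for this bracket: 20 mg.

20 mg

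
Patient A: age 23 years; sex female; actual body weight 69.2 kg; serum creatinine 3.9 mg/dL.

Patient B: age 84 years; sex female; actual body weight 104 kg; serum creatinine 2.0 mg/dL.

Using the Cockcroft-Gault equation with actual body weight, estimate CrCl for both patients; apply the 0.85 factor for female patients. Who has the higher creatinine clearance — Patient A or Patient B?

Patient A: CrCl = (140 − 23) × 69.2 / (72 × 3.9) × 0.85 = 8096.4 / 280.80 × 0.85 ≈ 24.5 mL/min
Patient B: CrCl = (140 − 84) × 104 / (72 × 2) × 0.85 = 5824.0 / 144.00 × 0.85 ≈ 34.4 mL/min
24.5 vs 34.4 mL/min → Patient B is higher.

Patient B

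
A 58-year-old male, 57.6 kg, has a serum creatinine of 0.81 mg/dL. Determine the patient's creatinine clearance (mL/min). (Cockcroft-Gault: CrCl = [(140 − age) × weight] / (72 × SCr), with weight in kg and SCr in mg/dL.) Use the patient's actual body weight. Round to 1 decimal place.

CrCl = (140 − 58) × 57.6 / (72 × 0.81) = 4723.2 / 58.32 ≈ 81.0 mL/min

81.0 mL/min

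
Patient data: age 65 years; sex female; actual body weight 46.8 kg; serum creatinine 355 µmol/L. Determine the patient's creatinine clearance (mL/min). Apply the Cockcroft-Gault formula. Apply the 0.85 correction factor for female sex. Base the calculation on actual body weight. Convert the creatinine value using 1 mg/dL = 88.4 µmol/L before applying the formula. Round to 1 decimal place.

10.3 mL/min

SCr = 355 / 88.4 = 4.016 mg/dL
CrCl = (140 − 65) × 46.8 / (72 × 4.016) × 0.85 = 3510.0 / 289.15 × 0.85 ≈ 10.3 mL/min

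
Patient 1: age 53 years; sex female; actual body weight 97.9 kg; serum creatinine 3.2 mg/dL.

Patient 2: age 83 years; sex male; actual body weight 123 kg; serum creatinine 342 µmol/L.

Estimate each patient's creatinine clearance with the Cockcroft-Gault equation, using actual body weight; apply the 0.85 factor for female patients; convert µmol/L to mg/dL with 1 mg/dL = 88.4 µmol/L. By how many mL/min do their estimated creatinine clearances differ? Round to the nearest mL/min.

Patient 1: CrCl = (140 − 53) × 97.9 / (72 × 3.2) × 0.85 = 8517.3 / 230.40 × 0.85 ≈ 31.4 mL/min
Patient 2: SCr = 342 / 88.4 = 3.869 mg/dL
Patient 2: CrCl = (140 − 83) × 123 / (72 × 3.869) = 7011.0 / 278.57 ≈ 25.2 mL/min
|31.4 − 25.2| = 6.2 mL/min

6 mL/min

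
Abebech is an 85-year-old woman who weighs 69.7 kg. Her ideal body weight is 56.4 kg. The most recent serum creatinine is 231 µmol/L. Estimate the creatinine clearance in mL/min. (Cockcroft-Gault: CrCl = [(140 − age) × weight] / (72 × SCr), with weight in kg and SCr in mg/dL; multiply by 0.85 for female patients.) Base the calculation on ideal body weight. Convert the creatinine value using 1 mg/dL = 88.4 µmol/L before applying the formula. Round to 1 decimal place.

14.0 mL/min

SCr = 231 / 88.4 = 2.613 mg/dL
CrCl = (140 − 85) × 56.4 / (72 × 2.613) × 0.85 = 3102.0 / 188.14 × 0.85 ≈ 14.0 mL/min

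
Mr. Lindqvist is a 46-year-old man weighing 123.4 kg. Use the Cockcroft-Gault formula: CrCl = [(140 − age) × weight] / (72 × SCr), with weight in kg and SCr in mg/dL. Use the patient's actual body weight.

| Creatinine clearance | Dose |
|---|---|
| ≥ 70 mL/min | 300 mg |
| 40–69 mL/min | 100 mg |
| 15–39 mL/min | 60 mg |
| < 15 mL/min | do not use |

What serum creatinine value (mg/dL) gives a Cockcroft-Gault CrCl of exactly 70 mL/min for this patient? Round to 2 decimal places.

2.30 mg/dL

Standard dose requires CrCl ≥ 70 mL/min.
Set (140 − 46) × 123.4 / (72 × SCr) = 70
SCr = (140 − 46) × 123.4 / (72 × 70) = 2.302 mg/dL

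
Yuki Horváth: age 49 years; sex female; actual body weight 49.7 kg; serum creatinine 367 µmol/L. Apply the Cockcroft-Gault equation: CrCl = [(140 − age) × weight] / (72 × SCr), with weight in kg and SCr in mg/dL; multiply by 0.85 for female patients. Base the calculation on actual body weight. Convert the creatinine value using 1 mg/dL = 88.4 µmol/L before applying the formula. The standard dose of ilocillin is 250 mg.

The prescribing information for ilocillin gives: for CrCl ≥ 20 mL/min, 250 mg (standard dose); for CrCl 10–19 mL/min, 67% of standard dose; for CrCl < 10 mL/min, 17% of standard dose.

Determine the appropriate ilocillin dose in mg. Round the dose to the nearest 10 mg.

170 mg

SCr = 367 / 88.4 = 4.152 mg/dL
CrCl = (140 − 49) × 49.7 / (72 × 4.152) × 0.85 = 4522.7 / 298.94 × 0.85 ≈ 12.9 mL/min
CrCl ≈ 13 mL/min → bracket 10–19 mL/min.
67% of 250 mg = 167.5 mg → 170 mg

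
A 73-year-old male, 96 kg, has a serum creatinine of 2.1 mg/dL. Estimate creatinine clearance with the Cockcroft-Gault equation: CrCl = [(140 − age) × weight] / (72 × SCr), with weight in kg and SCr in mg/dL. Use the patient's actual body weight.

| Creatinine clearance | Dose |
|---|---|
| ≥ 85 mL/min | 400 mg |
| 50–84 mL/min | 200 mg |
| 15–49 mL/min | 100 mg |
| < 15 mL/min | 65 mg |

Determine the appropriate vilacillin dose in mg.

CrCl = (140 − 73) × 96 / (72 × 2.1) = 6432.0 / 151.20 ≈ 42.5 mL/min
CrCl ≈ 43 mL/min → bracket 15–49 mL/min.
Dose for this bracket: 100 mg.

100 mg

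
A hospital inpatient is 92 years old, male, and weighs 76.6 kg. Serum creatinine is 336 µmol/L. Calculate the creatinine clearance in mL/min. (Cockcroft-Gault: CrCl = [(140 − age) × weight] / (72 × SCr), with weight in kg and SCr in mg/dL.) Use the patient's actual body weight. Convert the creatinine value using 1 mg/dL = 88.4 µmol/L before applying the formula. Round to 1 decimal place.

13.4 mL/min

SCr = 336 / 88.4 = 3.801 mg/dL
CrCl = (140 − 92) × 76.6 / (72 × 3.801) = 3676.8 / 273.67 ≈ 13.4 mL/min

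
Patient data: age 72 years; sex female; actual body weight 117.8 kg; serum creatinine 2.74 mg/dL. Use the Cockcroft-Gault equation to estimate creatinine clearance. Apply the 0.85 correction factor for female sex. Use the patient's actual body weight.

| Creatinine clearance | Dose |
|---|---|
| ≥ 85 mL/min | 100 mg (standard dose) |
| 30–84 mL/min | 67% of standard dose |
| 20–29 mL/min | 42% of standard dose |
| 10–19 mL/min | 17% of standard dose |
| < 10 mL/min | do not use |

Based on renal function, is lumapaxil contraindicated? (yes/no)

CrCl = (140 − 72) × 117.8 / (72 × 2.74) × 0.85 = 8010.4 / 197.28 × 0.85 ≈ 34.5 mL/min
CrCl ≈ 35 mL/min, which is ≥ 10 mL/min.

no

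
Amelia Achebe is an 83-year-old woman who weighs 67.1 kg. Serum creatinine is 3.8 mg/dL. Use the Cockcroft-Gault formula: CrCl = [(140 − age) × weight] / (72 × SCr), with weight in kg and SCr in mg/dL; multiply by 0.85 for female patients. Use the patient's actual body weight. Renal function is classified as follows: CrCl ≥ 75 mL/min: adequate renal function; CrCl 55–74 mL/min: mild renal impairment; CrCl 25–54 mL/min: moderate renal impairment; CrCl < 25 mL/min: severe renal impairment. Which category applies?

CrCl = (140 − 83) × 67.1 / (72 × 3.8) × 0.85 = 3824.7 / 273.60 × 0.85 ≈ 11.9 mL/min
12 mL/min falls in the 'severe renal impairment' range.

severe renal impairment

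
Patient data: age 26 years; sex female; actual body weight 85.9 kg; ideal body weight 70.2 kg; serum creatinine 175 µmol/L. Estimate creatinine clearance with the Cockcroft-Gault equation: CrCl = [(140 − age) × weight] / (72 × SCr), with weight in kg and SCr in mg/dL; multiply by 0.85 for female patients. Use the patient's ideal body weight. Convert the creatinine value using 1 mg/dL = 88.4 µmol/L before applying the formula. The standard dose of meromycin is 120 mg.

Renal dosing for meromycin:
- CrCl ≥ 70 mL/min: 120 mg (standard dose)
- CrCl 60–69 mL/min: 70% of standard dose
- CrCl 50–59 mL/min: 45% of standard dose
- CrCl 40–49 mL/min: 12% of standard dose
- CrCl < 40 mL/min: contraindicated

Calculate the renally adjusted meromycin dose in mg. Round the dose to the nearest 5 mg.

SCr = 175 / 88.4 = 1.98 mg/dL
CrCl = (140 − 26) × 70.2 / (72 × 1.98) × 0.85 = 8002.8 / 142.56 × 0.85 ≈ 47.7 mL/min
CrCl ≈ 48 mL/min → bracket 40–49 mL/min.
12% of 120 mg = 14.4 mg → 15 mg

15 mg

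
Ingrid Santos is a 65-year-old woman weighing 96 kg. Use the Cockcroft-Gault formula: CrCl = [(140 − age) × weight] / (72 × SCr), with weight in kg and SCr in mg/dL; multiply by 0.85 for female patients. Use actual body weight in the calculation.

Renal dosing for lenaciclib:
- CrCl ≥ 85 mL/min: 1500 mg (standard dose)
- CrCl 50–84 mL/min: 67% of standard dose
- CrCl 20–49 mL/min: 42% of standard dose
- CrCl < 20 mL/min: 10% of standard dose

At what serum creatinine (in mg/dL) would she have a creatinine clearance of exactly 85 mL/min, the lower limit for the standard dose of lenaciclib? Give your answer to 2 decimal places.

1.00 mg/dL

Standard dose requires CrCl ≥ 85 mL/min.
Set (140 − 65) × 96 × 0.85 / (72 × SCr) = 85
SCr = (140 − 65) × 96 × 0.85 / (72 × 85) = 1.000 mg/dL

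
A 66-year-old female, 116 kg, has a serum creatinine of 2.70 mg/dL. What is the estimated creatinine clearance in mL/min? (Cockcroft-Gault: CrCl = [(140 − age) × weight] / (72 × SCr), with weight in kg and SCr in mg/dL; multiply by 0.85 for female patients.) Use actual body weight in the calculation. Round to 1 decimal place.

CrCl = (140 − 66) × 116 / (72 × 2.7) × 0.85 = 8584.0 / 194.40 × 0.85 ≈ 37.5 mL/min

37.5 mL/min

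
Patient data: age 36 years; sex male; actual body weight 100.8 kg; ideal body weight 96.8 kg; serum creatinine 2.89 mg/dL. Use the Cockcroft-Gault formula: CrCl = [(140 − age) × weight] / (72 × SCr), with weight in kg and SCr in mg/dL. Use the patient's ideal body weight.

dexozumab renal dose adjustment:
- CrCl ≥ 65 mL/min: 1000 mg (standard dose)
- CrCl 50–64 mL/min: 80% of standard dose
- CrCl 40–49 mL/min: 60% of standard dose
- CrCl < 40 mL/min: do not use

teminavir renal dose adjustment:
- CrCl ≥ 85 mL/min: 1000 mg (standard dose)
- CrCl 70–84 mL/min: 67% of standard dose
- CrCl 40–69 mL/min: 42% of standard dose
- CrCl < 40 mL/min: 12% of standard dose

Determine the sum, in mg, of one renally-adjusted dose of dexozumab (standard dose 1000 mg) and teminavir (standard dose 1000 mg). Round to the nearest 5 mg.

CrCl = (140 − 36) × 96.8 / (72 × 2.89) = 10067.2 / 208.08 ≈ 48.4 mL/min
CrCl ≈ 48 mL/min.
dexozumab: 40–49 mL/min → 60% of 1000 mg = 600 mg.
teminavir: 40–69 mL/min → 42% of 1000 mg = 420 mg.
Total = 600 + 420 = 1020 mg.

1020 mg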